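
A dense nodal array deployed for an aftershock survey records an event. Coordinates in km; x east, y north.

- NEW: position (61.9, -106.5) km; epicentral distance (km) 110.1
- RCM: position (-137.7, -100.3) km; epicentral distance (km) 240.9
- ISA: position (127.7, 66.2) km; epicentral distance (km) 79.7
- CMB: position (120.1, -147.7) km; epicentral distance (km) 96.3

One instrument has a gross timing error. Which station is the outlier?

Solve using three stations at a time. Using NEW, RCM, ISA (subtract circle equations pairwise → linear system) gives (x, y) ≈ (80.4, 2.0).
Distances from that point to each station vs reported:
  NEW: calculated 110.1 vs reported 110.1 → residual 0.0 km
  RCM: calculated 240.9 vs reported 240.9 → residual 0.0 km
  ISA: calculated 79.7 vs reported 79.7 → residual 0.0 km
  CMB: calculated 154.9 vs reported 96.3 → residual 58.6 km
NEW, RCM, ISA are mutually consistent (residuals ≈ 0); CMB is off by 58.6 km.

CMB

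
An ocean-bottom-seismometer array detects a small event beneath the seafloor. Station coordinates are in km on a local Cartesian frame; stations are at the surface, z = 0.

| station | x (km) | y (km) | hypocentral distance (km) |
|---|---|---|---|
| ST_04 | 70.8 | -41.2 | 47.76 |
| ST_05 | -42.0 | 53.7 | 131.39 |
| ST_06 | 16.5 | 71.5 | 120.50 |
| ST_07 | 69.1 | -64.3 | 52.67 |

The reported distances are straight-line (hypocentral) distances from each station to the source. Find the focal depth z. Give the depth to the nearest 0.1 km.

depth ≈ 38.0 km

Each station gives a sphere (x−x_i)² + (y−y_i)² + z² = d_i² (stations at z=0).
Subtracting the ST_04 sphere from ST_05 and ST_06: z² cancels, leaving linear equations in x and y:
-225.6 x + 189.8 y = -17044.70
-108.6 x + 225.4 y = -13564.81
Solving: x ≈ 41.910, y ≈ -39.988 km (keep extra digits for the depth step; rounded: 41.9, -40.0).
Then from the ST_04 sphere: z² = 47.76² − (x − 70.8)² − (y + 41.2)² with x = 41.910, y = -39.988, so z ≈ 38.012 ≈ 38.0 km.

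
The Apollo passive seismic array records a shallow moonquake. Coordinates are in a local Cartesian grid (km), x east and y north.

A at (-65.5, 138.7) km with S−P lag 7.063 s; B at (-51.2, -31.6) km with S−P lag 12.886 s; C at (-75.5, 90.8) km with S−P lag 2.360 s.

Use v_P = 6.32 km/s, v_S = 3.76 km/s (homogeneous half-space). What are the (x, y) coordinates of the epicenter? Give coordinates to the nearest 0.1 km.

Distance from S−P lag: d = Δt · v_P v_S / (v_P − v_S) = Δt · (6.32·3.76)/(6.32−3.76) ≈ 9.2825·Δt.
So d_A = 65.56, d_B = 119.61, d_C = 21.91 km.
Circle about each station: (x + 65.5)² + (y − 138.7)² = 65.56²; (x + 51.2)² + (y + 31.6)² = 119.61²; (x + 75.5)² + (y − 90.8)² = 21.91².
Subtracting pairs of circle equations eliminates x²+y² and gives linear equations (the radical axes):
28.6 x − 340.6 y = -29916.38
-20.0 x − 95.8 y = -5764.98
Solving the 2×2 system: x ≈ -94.5, y ≈ 79.9 km.

x ≈ -94.5 km, y ≈ 79.9 km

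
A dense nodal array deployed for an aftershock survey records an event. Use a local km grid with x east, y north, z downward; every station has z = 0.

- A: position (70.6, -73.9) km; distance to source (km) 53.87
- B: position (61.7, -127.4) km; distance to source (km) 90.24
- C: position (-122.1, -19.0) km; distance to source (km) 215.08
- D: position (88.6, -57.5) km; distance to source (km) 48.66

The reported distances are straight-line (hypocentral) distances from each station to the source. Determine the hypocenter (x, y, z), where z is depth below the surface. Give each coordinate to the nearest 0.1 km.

Each station gives a sphere (x−x_i)² + (y−y_i)² + z² = d_i² (stations at z=0).
Subtracting the A sphere from B and C: z² cancels, leaving linear equations in x and y:
-17.8 x − 107.0 y = 4350.80
-385.4 x + 109.8 y = -38533.59
Solving: x ≈ 84.399, y ≈ -54.702 km (keep extra digits for the depth step; rounded: 84.4, -54.7).
Then from the A sphere: z² = 53.87² − (x − 70.6)² − (y + 73.9)² with x = 84.399, y = -54.702, so z ≈ 48.405 ≈ 48.4 km.
Check against D (with the unrounded solution): distance 48.67 ≈ 48.66 km. ✓

x ≈ 84.4 km, y ≈ -54.7 km, depth ≈ 48.4 km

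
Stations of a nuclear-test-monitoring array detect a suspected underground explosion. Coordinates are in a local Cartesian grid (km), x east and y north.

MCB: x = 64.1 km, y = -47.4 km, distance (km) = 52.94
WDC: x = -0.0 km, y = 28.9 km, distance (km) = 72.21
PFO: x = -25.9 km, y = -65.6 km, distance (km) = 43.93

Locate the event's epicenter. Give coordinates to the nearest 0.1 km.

x ≈ 11.4 km, y ≈ -42.4 km

Circle about each station: (x − 64.1)² + (y + 47.4)² = 52.94²; x² + (y − 28.9)² = 72.21²; (x + 25.9)² + (y + 65.6)² = 43.93².
Subtracting the MCB equation from the WDC and PFO equations removes the quadratic terms:
-128.2 x + 152.6 y = -7932.00
-180.0 x − 36.4 y = -508.60
Solving the 2×2 system: x ≈ 11.4, y ≈ -42.4 km.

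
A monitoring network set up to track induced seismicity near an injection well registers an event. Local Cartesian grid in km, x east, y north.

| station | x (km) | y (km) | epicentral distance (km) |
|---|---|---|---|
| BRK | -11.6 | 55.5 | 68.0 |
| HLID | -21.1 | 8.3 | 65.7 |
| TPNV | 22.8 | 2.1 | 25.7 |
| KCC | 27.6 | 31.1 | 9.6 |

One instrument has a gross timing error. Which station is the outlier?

Solve using three stations at a time. Using BRK, HLID, TPNV (subtract circle equations pairwise → linear system) gives (x, y) ≈ (44.1, 16.5).
Distances from that point to each station vs reported:
  BRK: calculated 68.0 vs reported 68.0 → residual 0.0 km
  HLID: calculated 65.7 vs reported 65.7 → residual 0.0 km
  TPNV: calculated 25.7 vs reported 25.7 → residual 0.0 km
  KCC: calculated 22.0 vs reported 9.6 → residual 12.4 km
BRK, HLID, TPNV are mutually consistent (residuals ≈ 0); KCC is off by 12.4 km.

KCC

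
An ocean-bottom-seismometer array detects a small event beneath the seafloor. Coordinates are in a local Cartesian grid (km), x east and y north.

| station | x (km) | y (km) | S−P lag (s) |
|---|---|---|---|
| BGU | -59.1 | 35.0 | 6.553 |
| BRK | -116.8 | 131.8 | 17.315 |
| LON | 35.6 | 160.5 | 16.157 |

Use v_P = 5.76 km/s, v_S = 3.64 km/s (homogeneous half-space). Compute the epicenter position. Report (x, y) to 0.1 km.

Distance from S−P lag: d = Δt · v_P v_S / (v_P − v_S) = Δt · (5.76·3.64)/(5.76−3.64) ≈ 9.8898·Δt.
So d_BGU = 64.81, d_BRK = 171.24, d_LON = 159.79 km.
Circle about each station: (x + 59.1)² + (y − 35.0)² = 64.81²; (x + 116.8)² + (y − 131.8)² = 171.24²; (x − 35.6)² + (y − 160.5)² = 159.79².
Subtracting the BGU equation from the BRK and LON equations removes the quadratic terms:
-115.4 x + 193.6 y = 1172.87
189.4 x + 251.0 y = 977.29
Solving the 2×2 system: x ≈ -1.6, y ≈ 5.1 km.
Check against BGU (with the unrounded x, y): √((x + 59.1)²+(y − 35.0)²) = 64.81 ≈ 64.81 km. ✓

-1.6 km east, 5.1 km north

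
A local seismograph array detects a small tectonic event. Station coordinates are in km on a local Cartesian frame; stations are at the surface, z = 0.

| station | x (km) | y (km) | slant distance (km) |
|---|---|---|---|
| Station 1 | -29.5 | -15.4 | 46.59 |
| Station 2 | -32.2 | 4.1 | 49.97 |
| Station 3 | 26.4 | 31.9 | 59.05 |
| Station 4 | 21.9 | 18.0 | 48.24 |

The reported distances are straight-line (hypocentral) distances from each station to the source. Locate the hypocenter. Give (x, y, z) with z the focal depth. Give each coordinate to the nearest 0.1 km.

Each station gives a sphere (x−x_i)² + (y−y_i)² + z² = d_i² (stations at z=0).
Subtracting the Station 1 sphere from Station 2 and Station 3: z² cancels, leaving linear equations in x and y:
-5.4 x + 39.0 y = -380.13
111.8 x + 94.6 y = -709.11
Solving: x ≈ 1.705, y ≈ -9.511 km (keep extra digits for the depth step; rounded: 1.7, -9.5).
Then from the Station 1 sphere: z² = 46.59² − (x + 29.5)² − (y + 15.4)² with x = 1.705, y = -9.511, so z ≈ 34.091 ≈ 34.1 km.

x ≈ 1.7 km, y ≈ -9.5 km, depth ≈ 34.1 km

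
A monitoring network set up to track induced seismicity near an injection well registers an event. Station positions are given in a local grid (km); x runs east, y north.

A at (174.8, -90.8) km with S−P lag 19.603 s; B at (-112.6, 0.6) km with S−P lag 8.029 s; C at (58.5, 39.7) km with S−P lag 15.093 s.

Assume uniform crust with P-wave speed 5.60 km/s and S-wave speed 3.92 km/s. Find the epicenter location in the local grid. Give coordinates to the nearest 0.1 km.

-81.2 km east, -99.5 km north

Distance from S−P lag: d = Δt · v_P v_S / (v_P − v_S) = Δt · (5.60·3.92)/(5.60−3.92) ≈ 13.0667·Δt.
So d_A = 256.15, d_B = 104.91, d_C = 197.22 km.
Circle about each station: (x − 174.8)² + (y + 90.8)² = 256.15²; (x + 112.6)² + (y − 0.6)² = 104.91²; (x − 58.5)² + (y − 39.7)² = 197.22².
Subtracting the A equation from the B and C equations removes the quadratic terms:
-574.8 x + 182.8 y = 28486.15
-232.6 x + 261.0 y = -7084.25
Solving the 2×2 system: x ≈ -81.2, y ≈ -99.5 km.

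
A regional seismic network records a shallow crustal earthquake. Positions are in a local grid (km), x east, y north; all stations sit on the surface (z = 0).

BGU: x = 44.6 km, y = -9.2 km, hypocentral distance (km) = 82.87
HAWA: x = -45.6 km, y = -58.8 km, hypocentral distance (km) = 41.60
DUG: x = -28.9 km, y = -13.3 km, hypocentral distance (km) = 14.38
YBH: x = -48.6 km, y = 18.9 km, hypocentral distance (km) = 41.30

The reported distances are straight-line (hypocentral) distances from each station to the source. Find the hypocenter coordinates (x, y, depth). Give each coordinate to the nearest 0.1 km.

Each station gives a sphere (x−x_i)² + (y−y_i)² + z² = d_i² (stations at z=0).
Subtracting the BGU sphere from HAWA and DUG: z² cancels, leaving linear equations in x and y:
-180.4 x − 99.2 y = 8599.88
-147.0 x − 8.2 y = 5598.95
Solving: x ≈ -37.006, y ≈ -19.395 km (keep extra digits for the depth step; rounded: -37.0, -19.4).
Then from the BGU sphere: z² = 82.87² − (x − 44.6)² − (y + 9.2)² with x = -37.006, y = -19.395, so z ≈ 10.196 ≈ 10.2 km.
Check against YBH (with the unrounded solution): distance 41.29 ≈ 41.30 km. ✓

(-37.0, -19.4, 10.2)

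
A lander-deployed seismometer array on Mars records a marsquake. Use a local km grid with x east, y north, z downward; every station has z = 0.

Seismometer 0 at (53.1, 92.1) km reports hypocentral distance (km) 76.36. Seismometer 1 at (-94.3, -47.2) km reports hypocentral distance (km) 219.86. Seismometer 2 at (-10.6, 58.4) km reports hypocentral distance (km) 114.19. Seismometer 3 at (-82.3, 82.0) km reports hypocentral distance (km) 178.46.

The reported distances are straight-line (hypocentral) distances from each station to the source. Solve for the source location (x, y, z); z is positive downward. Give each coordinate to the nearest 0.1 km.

Each station gives a sphere (x−x_i)² + (y−y_i)² + z² = d_i² (stations at z=0).
Subtracting the Seismometer 0 sphere from Seismometer 1 and Seismometer 2: z² cancels, leaving linear equations in x and y:
-294.8 x − 278.6 y = -42689.26
-127.4 x − 67.4 y = -14987.61
Solving: x ≈ 83.095, y ≈ 65.301 km (keep extra digits for the depth step; rounded: 83.1, 65.3).
Then from the Seismometer 0 sphere: z² = 76.36² − (x − 53.1)² − (y − 92.1)² with x = 83.095, y = 65.301, so z ≈ 64.907 ≈ 64.9 km.

x ≈ 83.1 km, y ≈ 65.3 km, depth ≈ 64.9 km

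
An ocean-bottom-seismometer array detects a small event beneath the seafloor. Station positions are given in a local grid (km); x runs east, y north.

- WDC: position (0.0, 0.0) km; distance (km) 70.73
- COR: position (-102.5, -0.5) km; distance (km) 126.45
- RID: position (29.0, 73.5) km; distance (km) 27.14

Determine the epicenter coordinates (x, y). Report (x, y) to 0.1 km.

Circle about each station: x² + y² = 70.73²; (x + 102.5)² + (y + 0.5)² = 126.45²; (x − 29.0)² + (y − 73.5)² = 27.14².
Subtracting pairs of circle equations eliminates x²+y² and gives linear equations (the radical axes):
-205.0 x − 1.0 y = -480.37
58.0 x + 147.0 y = 10509.40
Solving the 2×2 system: x ≈ 2.0, y ≈ 70.7 km.

(2.0, 70.7)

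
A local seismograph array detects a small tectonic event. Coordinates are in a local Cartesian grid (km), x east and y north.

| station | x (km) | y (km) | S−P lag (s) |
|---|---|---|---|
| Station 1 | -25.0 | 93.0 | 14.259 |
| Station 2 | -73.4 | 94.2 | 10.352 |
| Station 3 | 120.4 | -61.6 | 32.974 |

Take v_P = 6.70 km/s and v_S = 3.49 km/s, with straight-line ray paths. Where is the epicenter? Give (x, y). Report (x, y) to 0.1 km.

Distance from S−P lag: d = Δt · v_P v_S / (v_P − v_S) = Δt · (6.70·3.49)/(6.70−3.49) ≈ 7.2844·Δt.
So d_Station 1 = 103.87, d_Station 2 = 75.41, d_Station 3 = 240.20 km.
Circle about each station: (x + 25.0)² + (y − 93.0)² = 103.87²; (x + 73.4)² + (y − 94.2)² = 75.41²; (x − 120.4)² + (y + 61.6)² = 240.20².
Subtracting the Station 1 equation from the Station 2 and Station 3 equations removes the quadratic terms:
-96.8 x + 2.4 y = 10089.51
290.8 x − 309.2 y = -37890.34
Solving the 2×2 system: x ≈ -103.6, y ≈ 25.1 km.

x ≈ -103.6 km, y ≈ 25.1 km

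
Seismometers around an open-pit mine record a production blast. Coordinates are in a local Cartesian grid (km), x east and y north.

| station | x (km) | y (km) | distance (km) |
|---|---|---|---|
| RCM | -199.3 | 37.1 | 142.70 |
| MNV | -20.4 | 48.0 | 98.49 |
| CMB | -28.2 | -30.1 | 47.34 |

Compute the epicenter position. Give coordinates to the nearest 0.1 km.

(-75.4, -33.7)

Circle about each station: (x + 199.3)² + (y − 37.1)² = 142.70²; (x + 20.4)² + (y − 48.0)² = 98.49²; (x + 28.2)² + (y + 30.1)² = 47.34².
Subtracting the RCM equation from the MNV and CMB equations removes the quadratic terms:
357.8 x + 21.8 y = -27713.73
342.2 x − 134.4 y = -21273.44
Solving the 2×2 system: x ≈ -75.4, y ≈ -33.7 km.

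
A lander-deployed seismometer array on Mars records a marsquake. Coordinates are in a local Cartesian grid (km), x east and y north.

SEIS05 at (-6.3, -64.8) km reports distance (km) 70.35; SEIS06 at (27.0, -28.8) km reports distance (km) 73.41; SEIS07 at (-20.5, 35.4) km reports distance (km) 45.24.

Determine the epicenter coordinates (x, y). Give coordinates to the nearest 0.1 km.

Circle about each station: (x + 6.3)² + (y + 64.8)² = 70.35²; (x − 27.0)² + (y + 28.8)² = 73.41²; (x + 20.5)² + (y − 35.4)² = 45.24².
Subtracting the SEIS05 equation from the SEIS06 and SEIS07 equations removes the quadratic terms:
66.6 x + 72.0 y = -3120.20
-28.4 x + 200.4 y = 337.14
Solving the 2×2 system: x ≈ -42.2, y ≈ -4.3 km.
Check against SEIS05 (with the unrounded x, y): √((x + 6.3)²+(y + 64.8)²) = 70.35 ≈ 70.35 km. ✓

(-42.2, -4.3)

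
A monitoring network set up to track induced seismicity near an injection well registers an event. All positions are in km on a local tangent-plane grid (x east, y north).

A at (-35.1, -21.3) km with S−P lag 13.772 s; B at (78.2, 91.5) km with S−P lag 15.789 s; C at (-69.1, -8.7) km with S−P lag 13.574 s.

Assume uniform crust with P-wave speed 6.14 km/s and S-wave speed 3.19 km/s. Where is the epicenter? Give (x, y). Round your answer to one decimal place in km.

-24.3 km east, 69.5 km north

Distance from S−P lag: d = Δt · v_P v_S / (v_P − v_S) = Δt · (6.14·3.19)/(6.14−3.19) ≈ 6.6395·Δt.
So d_A = 91.44, d_B = 104.83, d_C = 90.12 km.
Circle about each station: (x + 35.1)² + (y + 21.3)² = 91.44²; (x − 78.2)² + (y − 91.5)² = 104.83²; (x + 69.1)² + (y + 8.7)² = 90.12².
Subtracting the A equation from the B and C equations removes the quadratic terms:
226.6 x + 225.6 y = 10173.73
-68.0 x + 25.2 y = 3404.46
Solving the 2×2 system: x ≈ -24.3, y ≈ 69.5 km.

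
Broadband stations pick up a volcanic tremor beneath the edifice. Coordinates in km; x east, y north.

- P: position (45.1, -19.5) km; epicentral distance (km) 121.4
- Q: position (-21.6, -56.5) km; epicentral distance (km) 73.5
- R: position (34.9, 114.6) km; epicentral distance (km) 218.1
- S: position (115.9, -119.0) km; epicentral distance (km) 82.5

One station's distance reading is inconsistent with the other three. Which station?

P

Solve using three stations at a time. Using Q, R, S (subtract circle equations pairwise → linear system) gives (x, y) ≈ (34.9, -103.5).
Distances from that point to each station vs reported:
  P: calculated 84.6 vs reported 121.4 → residual 36.8 km
  Q: calculated 73.5 vs reported 73.5 → residual 0.0 km
  R: calculated 218.1 vs reported 218.1 → residual 0.0 km
  S: calculated 82.5 vs reported 82.5 → residual 0.0 km
Q, R, S are mutually consistent (residuals ≈ 0); P is off by 36.8 km.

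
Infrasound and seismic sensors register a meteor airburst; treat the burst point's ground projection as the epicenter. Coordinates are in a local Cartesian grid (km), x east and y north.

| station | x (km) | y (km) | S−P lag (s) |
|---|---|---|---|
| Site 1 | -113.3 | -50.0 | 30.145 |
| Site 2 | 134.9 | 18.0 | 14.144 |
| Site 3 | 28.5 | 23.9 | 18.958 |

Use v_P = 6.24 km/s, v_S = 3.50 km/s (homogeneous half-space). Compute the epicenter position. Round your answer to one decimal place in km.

122.9 km east, -94.1 km north

Distance from S−P lag: d = Δt · v_P v_S / (v_P − v_S) = Δt · (6.24·3.50)/(6.24−3.50) ≈ 7.9708·Δt.
So d_Site 1 = 240.28, d_Site 2 = 112.74, d_Site 3 = 151.11 km.
Circle about each station: (x + 113.3)² + (y + 50.0)² = 240.28²; (x − 134.9)² + (y − 18.0)² = 112.74²; (x − 28.5)² + (y − 23.9)² = 151.11².
Subtracting the Site 1 equation from the Site 2 and Site 3 equations removes the quadratic terms:
496.4 x + 136.0 y = 48209.29
283.6 x + 147.8 y = 20946.82
Solving the 2×2 system: x ≈ 122.9, y ≈ -94.1 km.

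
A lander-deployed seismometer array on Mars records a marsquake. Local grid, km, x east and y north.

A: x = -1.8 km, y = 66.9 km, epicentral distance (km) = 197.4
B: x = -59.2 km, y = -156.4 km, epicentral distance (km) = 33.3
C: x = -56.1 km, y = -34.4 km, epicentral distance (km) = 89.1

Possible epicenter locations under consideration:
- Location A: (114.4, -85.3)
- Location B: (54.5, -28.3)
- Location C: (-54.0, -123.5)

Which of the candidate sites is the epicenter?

For each candidate, compare |candidate − station| to the reported distance:
Location A: residuals A 5.9, B 154.3, C 88.8 → max 154.3 km
Location B: residuals A 86.8, B 138.0, C 21.7 → max 138.0 km
Location C: residuals A 0.0, B 0.0, C 0.0 → max 0.0 km
Only Location C has all residuals ≈ 0.

Location C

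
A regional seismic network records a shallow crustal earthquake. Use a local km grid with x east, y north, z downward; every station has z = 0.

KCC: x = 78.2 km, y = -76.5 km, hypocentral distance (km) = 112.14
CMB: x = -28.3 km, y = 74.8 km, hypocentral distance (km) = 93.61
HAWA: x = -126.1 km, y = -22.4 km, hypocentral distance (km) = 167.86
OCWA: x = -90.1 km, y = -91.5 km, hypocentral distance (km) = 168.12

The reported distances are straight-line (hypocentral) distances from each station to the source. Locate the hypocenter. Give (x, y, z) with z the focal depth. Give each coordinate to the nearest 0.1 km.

x ≈ 31.7 km, y ≈ 16.5 km, depth ≈ 42.0 km

Each station gives a sphere (x−x_i)² + (y−y_i)² + z² = d_i² (stations at z=0).
Subtracting the KCC sphere from CMB and HAWA: z² cancels, leaving linear equations in x and y:
-213.0 x + 302.6 y = -1759.01
-408.6 x + 108.2 y = -11166.12
Solving: x ≈ 31.697, y ≈ 16.498 km (keep extra digits for the depth step; rounded: 31.7, 16.5).
Then from the KCC sphere: z² = 112.14² − (x − 78.2)² − (y + 76.5)² with x = 31.697, y = 16.498, so z ≈ 42.003 ≈ 42.0 km.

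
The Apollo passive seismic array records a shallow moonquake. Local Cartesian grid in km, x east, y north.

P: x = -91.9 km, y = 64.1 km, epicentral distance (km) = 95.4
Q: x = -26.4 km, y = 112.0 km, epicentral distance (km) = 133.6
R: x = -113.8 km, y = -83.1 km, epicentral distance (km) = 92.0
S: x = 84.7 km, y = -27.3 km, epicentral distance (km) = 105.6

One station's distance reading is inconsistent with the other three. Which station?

Solve using three stations at a time. Using P, Q, R (subtract circle equations pairwise → linear system) gives (x, y) ≈ (-46.9, -20.0).
Distances from that point to each station vs reported:
  P: calculated 95.4 vs reported 95.4 → residual 0.0 km
  Q: calculated 133.6 vs reported 133.6 → residual 0.0 km
  R: calculated 92.0 vs reported 92.0 → residual 0.0 km
  S: calculated 131.8 vs reported 105.6 → residual 26.2 km
P, Q, R are mutually consistent (residuals ≈ 0); S is off by 26.2 km.

S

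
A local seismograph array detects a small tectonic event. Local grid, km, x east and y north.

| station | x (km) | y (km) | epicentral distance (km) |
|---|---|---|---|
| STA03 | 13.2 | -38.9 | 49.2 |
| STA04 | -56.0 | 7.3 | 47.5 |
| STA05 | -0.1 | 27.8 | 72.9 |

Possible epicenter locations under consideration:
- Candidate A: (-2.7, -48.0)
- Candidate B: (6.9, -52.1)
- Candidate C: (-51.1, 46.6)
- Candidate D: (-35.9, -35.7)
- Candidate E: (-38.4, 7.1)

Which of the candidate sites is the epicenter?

Candidate D

For each candidate, compare |candidate − station| to the reported distance:
Candidate A: residuals STA03 30.9, STA04 29.3, STA05 2.9 → max 30.9 km
Candidate B: residuals STA03 34.6, STA04 39.0, STA05 7.3 → max 39.0 km
Candidate C: residuals STA03 57.8, STA04 7.9, STA05 18.5 → max 57.8 km
Candidate D: residuals STA03 0.0, STA04 0.0, STA05 0.0 → max 0.0 km
Candidate E: residuals STA03 19.9, STA04 29.9, STA05 29.4 → max 29.9 km
Only Candidate D has all residuals ≈ 0.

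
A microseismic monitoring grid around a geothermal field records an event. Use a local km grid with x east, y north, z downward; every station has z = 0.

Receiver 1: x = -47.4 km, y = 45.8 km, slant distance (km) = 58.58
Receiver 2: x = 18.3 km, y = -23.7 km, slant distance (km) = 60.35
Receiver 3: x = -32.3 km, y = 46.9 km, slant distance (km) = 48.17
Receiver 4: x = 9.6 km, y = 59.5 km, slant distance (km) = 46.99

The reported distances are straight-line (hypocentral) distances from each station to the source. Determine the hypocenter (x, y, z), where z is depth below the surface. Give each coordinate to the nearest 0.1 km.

x ≈ -1.5 km, y ≈ 24.9 km, depth ≈ 29.8 km

Each station gives a sphere (x−x_i)² + (y−y_i)² + z² = d_i² (stations at z=0).
Subtracting the Receiver 1 sphere from Receiver 2 and Receiver 3: z² cancels, leaving linear equations in x and y:
131.4 x − 139.0 y = -3658.33
30.2 x + 2.2 y = 9.77
Solving: x ≈ -1.491, y ≈ 24.909 km (keep extra digits for the depth step; rounded: -1.5, 24.9).
Then from the Receiver 1 sphere: z² = 58.58² − (x + 47.4)² − (y − 45.8)² with x = -1.491, y = 24.909, so z ≈ 29.792 ≈ 29.8 km.
Check against Receiver 4 (with the unrounded solution): distance 46.98 ≈ 46.99 km. ✓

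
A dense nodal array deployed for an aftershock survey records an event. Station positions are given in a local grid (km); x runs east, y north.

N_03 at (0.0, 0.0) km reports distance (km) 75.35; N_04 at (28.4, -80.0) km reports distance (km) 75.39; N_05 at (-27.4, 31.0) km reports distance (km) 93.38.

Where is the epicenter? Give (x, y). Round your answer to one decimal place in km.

Circle about each station: x² + y² = 75.35²; (x − 28.4)² + (y + 80.0)² = 75.39²; (x + 27.4)² + (y − 31.0)² = 93.38².
Subtracting the N_03 equation from the N_04 and N_05 equations removes the quadratic terms:
56.8 x − 160.0 y = 7200.53
-54.8 x + 62.0 y = -1330.44
Solving the 2×2 system: x ≈ -44.5, y ≈ -60.8 km.

-44.5 km east, -60.8 km north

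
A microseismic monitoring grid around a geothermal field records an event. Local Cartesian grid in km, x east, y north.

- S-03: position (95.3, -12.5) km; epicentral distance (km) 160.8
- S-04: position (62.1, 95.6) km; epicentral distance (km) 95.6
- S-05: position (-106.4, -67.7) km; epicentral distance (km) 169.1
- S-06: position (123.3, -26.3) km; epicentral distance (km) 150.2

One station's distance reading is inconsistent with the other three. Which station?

S-06

Solve using three stations at a time. Using S-03, S-04, S-05 (subtract circle equations pairwise → linear system) gives (x, y) ≈ (-32.9, 84.6).
Distances from that point to each station vs reported:
  S-03: calculated 160.8 vs reported 160.8 → residual 0.0 km
  S-04: calculated 95.6 vs reported 95.6 → residual 0.0 km
  S-05: calculated 169.1 vs reported 169.1 → residual 0.0 km
  S-06: calculated 191.6 vs reported 150.2 → residual 41.4 km
S-03, S-04, S-05 are mutually consistent (residuals ≈ 0); S-06 is off by 41.4 km.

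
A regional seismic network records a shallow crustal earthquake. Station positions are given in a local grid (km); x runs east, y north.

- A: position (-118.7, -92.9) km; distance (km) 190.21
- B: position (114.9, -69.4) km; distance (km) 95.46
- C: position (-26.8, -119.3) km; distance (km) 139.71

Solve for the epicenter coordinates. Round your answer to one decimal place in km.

(48.0, -1.3)

Circle about each station: (x + 118.7)² + (y + 92.9)² = 190.21²; (x − 114.9)² + (y + 69.4)² = 95.46²; (x + 26.8)² + (y + 119.3)² = 139.71².
Subtracting the A equation from the B and C equations removes the quadratic terms:
467.2 x + 47.0 y = 22365.50
183.8 x − 52.8 y = 8891.59
Solving the 2×2 system: x ≈ 48.0, y ≈ -1.3 km.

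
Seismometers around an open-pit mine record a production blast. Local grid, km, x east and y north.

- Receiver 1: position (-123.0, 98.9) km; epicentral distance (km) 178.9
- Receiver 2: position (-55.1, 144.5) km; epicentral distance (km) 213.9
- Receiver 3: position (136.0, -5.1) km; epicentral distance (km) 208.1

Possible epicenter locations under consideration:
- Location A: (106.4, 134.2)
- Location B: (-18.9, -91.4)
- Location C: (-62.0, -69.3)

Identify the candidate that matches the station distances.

For each candidate, compare |candidate − station| to the reported distance:
Location A: residuals Receiver 1 53.2, Receiver 2 52.1, Receiver 3 65.7 → max 65.7 km
Location B: residuals Receiver 1 38.0, Receiver 2 24.8, Receiver 3 30.8 → max 38.0 km
Location C: residuals Receiver 1 0.0, Receiver 2 0.0, Receiver 3 0.0 → max 0.0 km
Only Location C has all residuals ≈ 0.

Location C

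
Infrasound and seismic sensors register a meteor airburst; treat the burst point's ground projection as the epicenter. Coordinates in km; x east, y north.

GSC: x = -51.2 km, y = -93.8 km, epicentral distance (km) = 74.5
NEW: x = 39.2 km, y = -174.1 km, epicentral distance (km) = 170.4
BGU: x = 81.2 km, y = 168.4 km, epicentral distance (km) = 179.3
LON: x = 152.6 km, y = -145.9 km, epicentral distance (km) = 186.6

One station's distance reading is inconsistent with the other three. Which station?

GSC

Solve using three stations at a time. Using NEW, BGU, LON (subtract circle equations pairwise → linear system) gives (x, y) ≈ (31.6, -3.9).
Distances from that point to each station vs reported:
  GSC: calculated 122.2 vs reported 74.5 → residual 47.7 km
  NEW: calculated 170.4 vs reported 170.4 → residual 0.0 km
  BGU: calculated 179.3 vs reported 179.3 → residual 0.0 km
  LON: calculated 186.6 vs reported 186.6 → residual 0.0 km
NEW, BGU, LON are mutually consistent (residuals ≈ 0); GSC is off by 47.7 km.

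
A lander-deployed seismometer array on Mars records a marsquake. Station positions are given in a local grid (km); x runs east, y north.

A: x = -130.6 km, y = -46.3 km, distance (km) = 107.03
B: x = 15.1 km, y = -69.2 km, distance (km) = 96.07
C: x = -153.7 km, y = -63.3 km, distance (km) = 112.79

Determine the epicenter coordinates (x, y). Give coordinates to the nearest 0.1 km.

Circle about each station: (x + 130.6)² + (y + 46.3)² = 107.03²; (x − 15.1)² + (y + 69.2)² = 96.07²; (x + 153.7)² + (y + 63.3)² = 112.79².
Subtracting pairs of circle equations eliminates x²+y² and gives linear equations (the radical axes):
291.4 x − 45.8 y = -11957.42
-46.2 x − 34.0 y = 7164.37
Solving the 2×2 system: x ≈ -61.1, y ≈ -127.7 km.
Check against A (with the unrounded x, y): √((x + 130.6)²+(y + 46.3)²) = 107.02 ≈ 107.03 km. ✓

-61.1 km east, -127.7 km north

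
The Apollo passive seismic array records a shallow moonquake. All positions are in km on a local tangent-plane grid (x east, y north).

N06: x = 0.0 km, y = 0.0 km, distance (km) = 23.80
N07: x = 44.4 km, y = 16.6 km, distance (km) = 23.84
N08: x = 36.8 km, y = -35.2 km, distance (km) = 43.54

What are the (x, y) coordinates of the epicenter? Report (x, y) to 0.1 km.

23.0 km east, 6.1 km north

Circle about each station: x² + y² = 23.80²; (x − 44.4)² + (y − 16.6)² = 23.84²; (x − 36.8)² + (y + 35.2)² = 43.54².
Subtracting the N06 equation from the N07 and N08 equations removes the quadratic terms:
88.8 x + 33.2 y = 2245.01
73.6 x − 70.4 y = 1263.99
Solving the 2×2 system: x ≈ 23.0, y ≈ 6.1 km.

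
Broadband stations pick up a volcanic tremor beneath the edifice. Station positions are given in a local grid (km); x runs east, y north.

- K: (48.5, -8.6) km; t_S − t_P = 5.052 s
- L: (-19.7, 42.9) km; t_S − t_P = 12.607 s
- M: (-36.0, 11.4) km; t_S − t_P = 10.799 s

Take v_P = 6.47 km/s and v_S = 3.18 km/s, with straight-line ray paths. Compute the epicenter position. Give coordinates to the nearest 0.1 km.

21.2 km east, -24.5 km north

Distance from S−P lag: d = Δt · v_P v_S / (v_P − v_S) = Δt · (6.47·3.18)/(6.47−3.18) ≈ 6.2537·Δt.
So d_K = 31.59, d_L = 78.84, d_M = 67.53 km.
Circle about each station: (x − 48.5)² + (y + 8.6)² = 31.59²; (x + 19.7)² + (y − 42.9)² = 78.84²; (x + 36.0)² + (y − 11.4)² = 67.53².
Subtracting the K equation from the L and M equations removes the quadratic terms:
-136.4 x + 103.0 y = -5415.53
-169.0 x + 40.0 y = -4562.62
Solving the 2×2 system: x ≈ 21.2, y ≈ -24.5 km.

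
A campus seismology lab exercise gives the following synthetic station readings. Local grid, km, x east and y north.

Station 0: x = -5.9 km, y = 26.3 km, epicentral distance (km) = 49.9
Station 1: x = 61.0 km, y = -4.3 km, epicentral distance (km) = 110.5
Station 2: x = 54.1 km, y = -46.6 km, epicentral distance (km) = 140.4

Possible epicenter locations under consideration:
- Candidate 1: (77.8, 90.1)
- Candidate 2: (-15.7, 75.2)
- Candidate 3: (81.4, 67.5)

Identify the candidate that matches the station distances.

For each candidate, compare |candidate − station| to the reported distance:
Candidate 1: residuals Station 0 55.3, Station 1 14.6, Station 2 1.7 → max 55.3 km
Candidate 2: residuals Station 0 0.0, Station 1 0.0, Station 2 0.0 → max 0.0 km
Candidate 3: residuals Station 0 46.6, Station 1 35.9, Station 2 23.1 → max 46.6 km
Only Candidate 2 has all residuals ≈ 0.

Candidate 2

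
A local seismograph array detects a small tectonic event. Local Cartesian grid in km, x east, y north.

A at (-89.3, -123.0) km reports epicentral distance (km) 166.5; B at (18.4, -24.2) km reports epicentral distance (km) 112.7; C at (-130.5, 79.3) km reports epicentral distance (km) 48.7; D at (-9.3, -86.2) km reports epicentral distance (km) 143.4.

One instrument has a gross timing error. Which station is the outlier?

Solve using three stations at a time. Using A, B, D (subtract circle equations pairwise → linear system) gives (x, y) ≈ (-72.2, 42.5).
Distances from that point to each station vs reported:
  A: calculated 166.4 vs reported 166.5 → residual 0.1 km
  B: calculated 112.5 vs reported 112.7 → residual 0.2 km
  C: calculated 68.9 vs reported 48.7 → residual 20.2 km
  D: calculated 143.3 vs reported 143.4 → residual 0.1 km
A, B, D are mutually consistent (residuals ≈ 0); C is off by 20.2 km.

C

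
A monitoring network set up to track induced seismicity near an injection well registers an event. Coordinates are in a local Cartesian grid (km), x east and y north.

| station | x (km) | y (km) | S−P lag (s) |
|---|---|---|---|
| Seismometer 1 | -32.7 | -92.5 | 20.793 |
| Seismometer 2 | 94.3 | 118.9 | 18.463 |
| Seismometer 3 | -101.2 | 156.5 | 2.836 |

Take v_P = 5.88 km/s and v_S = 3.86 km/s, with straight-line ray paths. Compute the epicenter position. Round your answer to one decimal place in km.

Distance from S−P lag: d = Δt · v_P v_S / (v_P − v_S) = Δt · (5.88·3.86)/(5.88−3.86) ≈ 11.2360·Δt.
So d_Seismometer 1 = 233.63, d_Seismometer 2 = 207.45, d_Seismometer 3 = 31.87 km.
Circle about each station: (x + 32.7)² + (y + 92.5)² = 233.63²; (x − 94.3)² + (y − 118.9)² = 207.45²; (x + 101.2)² + (y − 156.5)² = 31.87².
Subtracting the Seismometer 1 equation from the Seismometer 2 and Seismometer 3 equations removes the quadratic terms:
254.0 x + 422.8 y = 24951.63
-137.0 x + 498.0 y = 78675.43
Solving the 2×2 system: x ≈ -113.0, y ≈ 126.9 km.

x ≈ -113.0 km, y ≈ 126.9 km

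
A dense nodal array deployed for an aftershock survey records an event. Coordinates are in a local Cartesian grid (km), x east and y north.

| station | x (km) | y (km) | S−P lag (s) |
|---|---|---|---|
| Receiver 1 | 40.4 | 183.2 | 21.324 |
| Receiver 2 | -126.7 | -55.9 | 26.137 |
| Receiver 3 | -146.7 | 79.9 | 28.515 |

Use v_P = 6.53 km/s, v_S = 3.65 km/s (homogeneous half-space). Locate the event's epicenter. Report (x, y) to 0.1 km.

Distance from S−P lag: d = Δt · v_P v_S / (v_P − v_S) = Δt · (6.53·3.65)/(6.53−3.65) ≈ 8.2759·Δt.
So d_Receiver 1 = 176.47, d_Receiver 2 = 216.31, d_Receiver 3 = 235.99 km.
Circle about each station: (x − 40.4)² + (y − 183.2)² = 176.47²; (x + 126.7)² + (y + 55.9)² = 216.31²; (x + 146.7)² + (y − 79.9)² = 235.99².
Subtracting pairs of circle equations eliminates x²+y² and gives linear equations (the radical axes):
-334.2 x − 478.2 y = -31665.06
-374.2 x − 206.6 y = -31839.12
Solving the 2×2 system: x ≈ 79.0, y ≈ 11.0 km.
Check against Receiver 1 (with the unrounded x, y): √((x − 40.4)²+(y − 183.2)²) = 176.48 ≈ 176.47 km. ✓

(79.0, 11.0)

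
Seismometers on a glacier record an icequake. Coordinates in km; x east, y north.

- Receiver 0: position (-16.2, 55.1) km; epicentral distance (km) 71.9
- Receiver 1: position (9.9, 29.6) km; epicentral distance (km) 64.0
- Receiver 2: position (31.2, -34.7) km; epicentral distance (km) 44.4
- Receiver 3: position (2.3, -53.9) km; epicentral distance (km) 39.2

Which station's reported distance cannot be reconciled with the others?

Solve using three stations at a time. Using Receiver 0, Receiver 2, Receiver 3 (subtract circle equations pairwise → linear system) gives (x, y) ≈ (-9.3, -16.5).
Distances from that point to each station vs reported:
  Receiver 0: calculated 71.9 vs reported 71.9 → residual 0.0 km
  Receiver 1: calculated 49.9 vs reported 64.0 → residual 14.1 km
  Receiver 2: calculated 44.4 vs reported 44.4 → residual 0.0 km
  Receiver 3: calculated 39.2 vs reported 39.2 → residual 0.0 km
Receiver 0, Receiver 2, Receiver 3 are mutually consistent (residuals ≈ 0); Receiver 1 is off by 14.1 km.

Receiver 1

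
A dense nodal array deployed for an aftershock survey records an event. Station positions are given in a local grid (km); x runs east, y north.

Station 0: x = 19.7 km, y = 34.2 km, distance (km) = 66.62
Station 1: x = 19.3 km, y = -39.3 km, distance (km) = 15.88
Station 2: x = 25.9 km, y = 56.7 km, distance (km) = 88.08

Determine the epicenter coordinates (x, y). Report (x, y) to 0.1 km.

Circle about each station: (x − 19.7)² + (y − 34.2)² = 66.62²; (x − 19.3)² + (y + 39.3)² = 15.88²; (x − 25.9)² + (y − 56.7)² = 88.08².
Subtracting the Station 0 equation from the Station 1 and Station 2 equations removes the quadratic terms:
-0.8 x − 147.0 y = 4545.30
12.4 x + 45.0 y = -991.89
Solving the 2×2 system: x ≈ 32.9, y ≈ -31.1 km.

32.9 km east, -31.1 km north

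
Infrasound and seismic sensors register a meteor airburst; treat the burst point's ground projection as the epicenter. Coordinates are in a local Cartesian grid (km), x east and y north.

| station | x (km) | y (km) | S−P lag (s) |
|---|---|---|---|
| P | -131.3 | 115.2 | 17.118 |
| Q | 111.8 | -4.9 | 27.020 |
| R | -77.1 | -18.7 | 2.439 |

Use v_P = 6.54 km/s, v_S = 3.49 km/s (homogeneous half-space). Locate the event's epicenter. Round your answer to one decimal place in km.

-90.4 km east, -6.2 km north

Distance from S−P lag: d = Δt · v_P v_S / (v_P − v_S) = Δt · (6.54·3.49)/(6.54−3.49) ≈ 7.4835·Δt.
So d_P = 128.10, d_Q = 202.20, d_R = 18.25 km.
Circle about each station: (x + 131.3)² + (y − 115.2)² = 128.10²; (x − 111.8)² + (y + 4.9)² = 202.20²; (x + 77.1)² + (y + 18.7)² = 18.25².
Subtracting pairs of circle equations eliminates x²+y² and gives linear equations (the radical axes):
486.2 x − 240.2 y = -42462.71
108.4 x − 267.8 y = -8140.08
Solving the 2×2 system: x ≈ -90.4, y ≈ -6.2 km.
Check against P (with the unrounded x, y): √((x + 131.3)²+(y − 115.2)²) = 128.10 ≈ 128.10 km. ✓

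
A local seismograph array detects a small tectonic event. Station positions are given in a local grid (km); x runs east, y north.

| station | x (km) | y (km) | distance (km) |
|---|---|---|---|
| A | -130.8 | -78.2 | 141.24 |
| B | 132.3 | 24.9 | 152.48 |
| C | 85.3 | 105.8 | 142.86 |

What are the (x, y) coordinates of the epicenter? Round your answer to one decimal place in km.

Circle about each station: (x + 130.8)² + (y + 78.2)² = 141.24²; (x − 132.3)² + (y − 24.9)² = 152.48²; (x − 85.3)² + (y − 105.8)² = 142.86².
Subtracting pairs of circle equations eliminates x²+y² and gives linear equations (the radical axes):
526.2 x + 206.2 y = -8401.99
432.2 x + 368.0 y = -5214.39
Solving the 2×2 system: x ≈ -19.3, y ≈ 8.5 km.
Check against A (with the unrounded x, y): √((x + 130.8)²+(y + 78.2)²) = 141.24 ≈ 141.24 km. ✓

(-19.3, 8.5)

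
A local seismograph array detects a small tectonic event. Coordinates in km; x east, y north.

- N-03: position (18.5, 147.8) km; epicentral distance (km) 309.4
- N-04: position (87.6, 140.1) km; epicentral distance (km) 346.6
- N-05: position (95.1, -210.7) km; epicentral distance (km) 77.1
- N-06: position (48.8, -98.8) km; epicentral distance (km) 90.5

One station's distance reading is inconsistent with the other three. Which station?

N-04

Solve using three stations at a time. Using N-03, N-05, N-06 (subtract circle equations pairwise → linear system) gives (x, y) ≈ (128.7, -141.3).
Distances from that point to each station vs reported:
  N-03: calculated 309.4 vs reported 309.4 → residual 0.0 km
  N-04: calculated 284.4 vs reported 346.6 → residual 62.2 km
  N-05: calculated 77.1 vs reported 77.1 → residual 0.0 km
  N-06: calculated 90.5 vs reported 90.5 → residual 0.0 km
N-03, N-05, N-06 are mutually consistent (residuals ≈ 0); N-04 is off by 62.2 km.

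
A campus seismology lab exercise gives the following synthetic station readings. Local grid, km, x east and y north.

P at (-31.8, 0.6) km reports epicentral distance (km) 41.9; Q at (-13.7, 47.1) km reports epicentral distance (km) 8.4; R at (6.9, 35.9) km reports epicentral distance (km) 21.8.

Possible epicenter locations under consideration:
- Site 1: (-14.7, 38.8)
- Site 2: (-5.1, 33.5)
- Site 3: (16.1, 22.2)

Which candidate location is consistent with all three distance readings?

For each candidate, compare |candidate − station| to the reported distance:
Site 1: residuals P 0.0, Q 0.0, R 0.0 → max 0.0 km
Site 2: residuals P 0.5, Q 7.7, R 9.6 → max 9.6 km
Site 3: residuals P 10.6, Q 30.4, R 5.3 → max 30.4 km
Only Site 1 has all residuals ≈ 0.

Site 1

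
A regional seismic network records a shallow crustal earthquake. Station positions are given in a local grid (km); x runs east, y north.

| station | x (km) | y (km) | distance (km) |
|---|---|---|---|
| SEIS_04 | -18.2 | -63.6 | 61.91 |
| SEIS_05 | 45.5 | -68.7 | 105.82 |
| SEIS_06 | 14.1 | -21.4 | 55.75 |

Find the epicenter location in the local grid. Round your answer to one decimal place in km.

(-39.3, -5.4)

Circle about each station: (x + 18.2)² + (y + 63.6)² = 61.91²; (x − 45.5)² + (y + 68.7)² = 105.82²; (x − 14.1)² + (y + 21.4)² = 55.75².
Subtracting the SEIS_04 equation from the SEIS_05 and SEIS_06 equations removes the quadratic terms:
127.4 x − 10.2 y = -4951.28
64.6 x + 84.4 y = -2994.64
Solving the 2×2 system: x ≈ -39.3, y ≈ -5.4 km.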